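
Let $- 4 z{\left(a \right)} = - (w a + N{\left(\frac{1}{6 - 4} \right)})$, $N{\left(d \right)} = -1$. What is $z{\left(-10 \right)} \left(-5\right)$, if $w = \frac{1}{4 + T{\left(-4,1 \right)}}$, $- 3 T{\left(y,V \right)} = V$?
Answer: $\frac{205}{44} \approx 4.6591$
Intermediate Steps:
$T{\left(y,V \right)} = - \frac{V}{3}$
$w = \frac{3}{11}$ ($w = \frac{1}{4 - \frac{1}{3}} = \frac{1}{\frac{11}{3}} = \frac{3}{11} \approx 0.27273$)
$z{\left(a \right)} = - \frac{1}{4} + \frac{3 a}{44}$ ($z{\left(a \right)} = - \frac{\left(-1\right) \left(\frac{3 a}{11} - 1\right)}{4} = - \frac{\left(-1\right) \left(-1 + \frac{3 a}{11}\right)}{4} = - \frac{1 - \frac{3 a}{11}}{4} = - \frac{1}{4} + \frac{3 a}{44}$)
$z{\left(-10 \right)} \left(-5\right) = \left(- \frac{1}{4} + \frac{3}{44} \left(-10\right)\right) \left(-5\right) = \left(- \frac{1}{4} - \frac{15}{22}\right) \left(-5\right) = \left(- \frac{41}{44}\right) \left(-5\right) = \frac{205}{44}$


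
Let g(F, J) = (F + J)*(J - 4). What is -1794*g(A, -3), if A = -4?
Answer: -87906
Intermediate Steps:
g(F, J) = (-4 + J)*(F + J) (g(F, J) = (F + J)*(-4 + J) = (-4 + J)*(F + J))
-1794*g(A, -3) = -1794*((-3)² - 4*(-4) - 4*(-3) - 4*(-3)) = -1794*(9 + 16 + 12 + 12) = -1794*49 = -87906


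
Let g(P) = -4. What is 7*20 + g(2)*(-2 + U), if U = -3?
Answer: 160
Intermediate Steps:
7*20 + g(2)*(-2 + U) = 7*20 - 4*(-2 - 3) = 140 - 4*(-5) = 140 + 20 = 160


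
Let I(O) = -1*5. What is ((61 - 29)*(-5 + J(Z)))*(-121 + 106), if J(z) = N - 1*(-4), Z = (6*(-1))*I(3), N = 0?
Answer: 480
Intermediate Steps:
I(O) = -5
Z = 30 (Z = (6*(-1))*(-5) = -6*(-5) = 30)
J(z) = 4 (J(z) = 0 - 1*(-4) = 0 + 4 = 4)
((61 - 29)*(-5 + J(Z)))*(-121 + 106) = ((61 - 29)*(-5 + 4))*(-121 + 106) = (32*(-1))*(-15) = -32*(-15) = 480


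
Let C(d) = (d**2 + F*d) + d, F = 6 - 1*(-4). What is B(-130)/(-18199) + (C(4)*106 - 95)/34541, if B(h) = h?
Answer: 118507065/628611659 ≈ 0.18852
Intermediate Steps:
F = 10 (F = 6 + 4 = 10)
C(d) = d**2 + 11*d (C(d) = (d**2 + 10*d) + d = d**2 + 11*d)
B(-130)/(-18199) + (C(4)*106 - 95)/34541 = -130/(-18199) + ((4*(11 + 4))*106 - 95)/34541 = -130*(-1/18199) + ((4*15)*106 - 95)*(1/34541) = 130/18199 + (60*106 - 95)*(1/34541) = 130/18199 + (6360 - 95)*(1/34541) = 130/18199 + 6265*(1/34541) = 130/18199 + 6265/34541 = 118507065/628611659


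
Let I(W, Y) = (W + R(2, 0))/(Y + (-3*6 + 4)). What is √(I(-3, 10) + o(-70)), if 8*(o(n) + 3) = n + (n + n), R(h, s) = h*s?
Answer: I*√114/2 ≈ 5.3385*I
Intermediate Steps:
I(W, Y) = W/(-14 + Y) (I(W, Y) = (W + 2*0)/(Y + (-3*6 + 4)) = (W + 0)/(Y + (-18 + 4)) = W/(Y - 14) = W/(-14 + Y))
o(n) = -3 + 3*n/8 (o(n) = -3 + (n + (n + n))/8 = -3 + (n + 2*n)/8 = -3 + (3*n)/8 = -3 + 3*n/8)
√(I(-3, 10) + o(-70)) = √(-3/(-14 + 10) + (-3 + (3/8)*(-70))) = √(-3/(-4) + (-3 - 105/4)) = √(-3*(-¼) - 117/4) = √(¾ - 117/4) = √(-57/2) = I*√114/2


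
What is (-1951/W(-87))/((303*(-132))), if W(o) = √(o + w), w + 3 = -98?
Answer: -1951*I*√47/3759624 ≈ -0.0035576*I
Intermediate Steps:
w = -101 (w = -3 - 98 = -101)
W(o) = √(-101 + o) (W(o) = √(o - 101) = √(-101 + o))
(-1951/W(-87))/((303*(-132))) = (-1951/√(-101 - 87))/((303*(-132))) = -1951*(-I*√47/94)/(-39996) = -1951*(-I*√47/94)*(-1/39996) = -(-1951)*I*√47/94*(-1/39996) = (1951*I*√47/94)*(-1/39996) = -1951*I*√47/3759624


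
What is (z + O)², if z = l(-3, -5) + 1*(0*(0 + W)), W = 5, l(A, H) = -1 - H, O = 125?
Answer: 16641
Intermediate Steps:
z = 4 (z = (-1 - 1*(-5)) + 1*(0*(0 + 5)) = (-1 + 5) + 1*(0*5) = 4 + 1*0 = 4 + 0 = 4)
(z + O)² = (4 + 125)² = 129² = 16641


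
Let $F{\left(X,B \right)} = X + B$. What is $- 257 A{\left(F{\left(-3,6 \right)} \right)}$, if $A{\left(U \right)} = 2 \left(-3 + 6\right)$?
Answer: $-1542$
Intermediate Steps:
$F{\left(X,B \right)} = B + X$
$A{\left(U \right)} = 6$ ($A{\left(U \right)} = 2 \cdot 3 = 6$)
$- 257 A{\left(F{\left(-3,6 \right)} \right)} = \left(-257\right) 6 = -1542$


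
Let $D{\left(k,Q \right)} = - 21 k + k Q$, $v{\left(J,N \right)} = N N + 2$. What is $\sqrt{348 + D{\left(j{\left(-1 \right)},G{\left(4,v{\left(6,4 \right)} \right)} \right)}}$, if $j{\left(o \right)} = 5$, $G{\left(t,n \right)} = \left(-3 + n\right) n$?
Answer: $3 \sqrt{177} \approx 39.912$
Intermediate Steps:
$v{\left(J,N \right)} = 2 + N^{2}$ ($v{\left(J,N \right)} = N^{2} + 2 = 2 + N^{2}$)
$G{\left(t,n \right)} = n \left(-3 + n\right)$
$D{\left(k,Q \right)} = - 21 k + Q k$
$\sqrt{348 + D{\left(j{\left(-1 \right)},G{\left(4,v{\left(6,4 \right)} \right)} \right)}} = \sqrt{348 + 5 \left(-21 + \left(2 + 4^{2}\right) \left(-3 + \left(2 + 4^{2}\right)\right)\right)} = \sqrt{348 + 5 \left(-21 + \left(2 + 16\right) \left(-3 + \left(2 + 16\right)\right)\right)} = \sqrt{348 + 5 \left(-21 + 18 \left(-3 + 18\right)\right)} = \sqrt{348 + 5 \left(-21 + 18 \cdot 15\right)} = \sqrt{348 + 5 \left(-21 + 270\right)} = \sqrt{348 + 5 \cdot 249} = \sqrt{348 + 1245} = \sqrt{1593} = 3 \sqrt{177}$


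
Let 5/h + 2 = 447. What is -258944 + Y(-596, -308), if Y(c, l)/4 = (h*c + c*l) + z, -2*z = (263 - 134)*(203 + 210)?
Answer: 32818502/89 ≈ 3.6875e+5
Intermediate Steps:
h = 1/89 (h = 5/(-2 + 447) = 5/445 = 5*(1/445) = 1/89 ≈ 0.011236)
z = -53277/2 (z = -(263 - 134)*(203 + 210)/2 = -129*413/2 = -½*53277 = -53277/2 ≈ -26639.)
Y(c, l) = -106554 + 4*c/89 + 4*c*l (Y(c, l) = 4*((c/89 + c*l) - 53277/2) = 4*(-53277/2 + c/89 + c*l) = -106554 + 4*c/89 + 4*c*l)
-258944 + Y(-596, -308) = -258944 + (-106554 + (4/89)*(-596) + 4*(-596)*(-308)) = -258944 + (-106554 - 2384/89 + 734272) = -258944 + 55864518/89 = 32818502/89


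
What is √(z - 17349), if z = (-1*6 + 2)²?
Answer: I*√17333 ≈ 131.65*I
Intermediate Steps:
z = 16 (z = (-6 + 2)² = (-4)² = 16)
√(z - 17349) = √(16 - 17349) = √(-17333) = I*√17333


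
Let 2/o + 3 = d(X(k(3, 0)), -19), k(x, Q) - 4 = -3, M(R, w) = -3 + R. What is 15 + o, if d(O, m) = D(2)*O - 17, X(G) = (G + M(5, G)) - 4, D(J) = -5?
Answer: 223/15 ≈ 14.867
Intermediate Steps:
k(x, Q) = 1 (k(x, Q) = 4 - 3 = 1)
X(G) = -2 + G (X(G) = (G + (-3 + 5)) - 4 = (G + 2) - 4 = (2 + G) - 4 = -2 + G)
d(O, m) = -17 - 5*O (d(O, m) = -5*O - 17 = -17 - 5*O)
o = -2/15 (o = 2/(-3 + (-17 - 5*(-2 + 1))) = 2/(-3 + (-17 - 5*(-1))) = 2/(-3 + (-17 + 5)) = 2/(-3 - 12) = 2/(-15) = 2*(-1/15) = -2/15 ≈ -0.13333)
15 + o = 15 - 2/15 = 223/15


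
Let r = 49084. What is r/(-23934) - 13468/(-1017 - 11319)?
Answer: -11798213/12302076 ≈ -0.95904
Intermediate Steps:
r/(-23934) - 13468/(-1017 - 11319) = 49084/(-23934) - 13468/(-1017 - 11319) = 49084*(-1/23934) - 13468/(-12336) = -24542/11967 - 13468*(-1/12336) = -24542/11967 + 3367/3084 = -11798213/12302076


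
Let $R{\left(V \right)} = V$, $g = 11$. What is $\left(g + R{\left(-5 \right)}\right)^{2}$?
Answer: $36$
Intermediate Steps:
$\left(g + R{\left(-5 \right)}\right)^{2} = \left(11 - 5\right)^{2} = 6^{2} = 36$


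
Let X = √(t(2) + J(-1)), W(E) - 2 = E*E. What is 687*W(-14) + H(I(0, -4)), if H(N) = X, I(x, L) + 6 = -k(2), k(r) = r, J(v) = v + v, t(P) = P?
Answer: 136026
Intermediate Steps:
J(v) = 2*v
I(x, L) = -8 (I(x, L) = -6 - 1*2 = -6 - 2 = -8)
W(E) = 2 + E² (W(E) = 2 + E*E = 2 + E²)
X = 0 (X = √(2 + 2*(-1)) = √(2 - 2) = √0 = 0)
H(N) = 0
687*W(-14) + H(I(0, -4)) = 687*(2 + (-14)²) + 0 = 687*(2 + 196) + 0 = 687*198 + 0 = 136026 + 0 = 136026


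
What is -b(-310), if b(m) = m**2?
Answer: -96100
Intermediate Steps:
-b(-310) = -1*(-310)**2 = -1*96100 = -96100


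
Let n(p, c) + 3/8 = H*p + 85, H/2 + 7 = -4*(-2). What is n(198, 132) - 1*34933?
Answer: -275619/8 ≈ -34452.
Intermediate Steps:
H = 2 (H = -14 + 2*(-4*(-2)) = -14 + 2*8 = -14 + 16 = 2)
n(p, c) = 677/8 + 2*p (n(p, c) = -3/8 + (2*p + 85) = -3/8 + (85 + 2*p) = 677/8 + 2*p)
n(198, 132) - 1*34933 = (677/8 + 2*198) - 1*34933 = (677/8 + 396) - 34933 = 3845/8 - 34933 = -275619/8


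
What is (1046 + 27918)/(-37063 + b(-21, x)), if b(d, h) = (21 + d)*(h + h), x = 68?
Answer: -2228/2851 ≈ -0.78148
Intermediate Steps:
b(d, h) = 2*h*(21 + d) (b(d, h) = (21 + d)*(2*h) = 2*h*(21 + d))
(1046 + 27918)/(-37063 + b(-21, x)) = (1046 + 27918)/(-37063 + 2*68*(21 - 21)) = 28964/(-37063 + 2*68*0) = 28964/(-37063 + 0) = 28964/(-37063) = 28964*(-1/37063) = -2228/2851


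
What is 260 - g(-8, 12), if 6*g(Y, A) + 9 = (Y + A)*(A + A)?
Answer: 491/2 ≈ 245.50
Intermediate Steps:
g(Y, A) = -3/2 + A*(A + Y)/3 (g(Y, A) = -3/2 + ((Y + A)*(A + A))/6 = -3/2 + ((A + Y)*(2*A))/6 = -3/2 + (2*A*(A + Y))/6 = -3/2 + A*(A + Y)/3)
260 - g(-8, 12) = 260 - (-3/2 + (1/3)*12**2 + (1/3)*12*(-8)) = 260 - (-3/2 + (1/3)*144 - 32) = 260 - (-3/2 + 48 - 32) = 260 - 1*29/2 = 260 - 29/2 = 491/2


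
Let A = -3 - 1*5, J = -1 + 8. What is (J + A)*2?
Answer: -2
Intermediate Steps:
J = 7
A = -8 (A = -3 - 5 = -8)
(J + A)*2 = (7 - 8)*2 = -1*2 = -2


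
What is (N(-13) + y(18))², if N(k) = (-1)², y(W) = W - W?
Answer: 1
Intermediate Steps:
y(W) = 0
N(k) = 1
(N(-13) + y(18))² = (1 + 0)² = 1² = 1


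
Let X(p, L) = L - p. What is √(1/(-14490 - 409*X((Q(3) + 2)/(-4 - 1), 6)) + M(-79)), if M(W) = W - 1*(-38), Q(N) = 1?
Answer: 2*I*√75715697226/85947 ≈ 6.4031*I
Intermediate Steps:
M(W) = 38 + W (M(W) = W + 38 = 38 + W)
√(1/(-14490 - 409*X((Q(3) + 2)/(-4 - 1), 6)) + M(-79)) = √(1/(-14490 - 409*(6 - (1 + 2)/(-4 - 1))) + (38 - 79)) = √(1/(-14490 - 409*(6 - 3/(-5))) - 41) = √(1/(-14490 - 409*(6 - 3*(-1)/5)) - 41) = √(1/(-14490 - 409*(6 - 1*(-⅗))) - 41) = √(1/(-14490 - 409*(6 + ⅗)) - 41) = √(1/(-14490 - 409*33/5) - 41) = √(1/(-14490 - 13497/5) - 41) = √(1/(-85947/5) - 41) = √(-5/85947 - 41) = √(-3523832/85947) = 2*I*√75715697226/85947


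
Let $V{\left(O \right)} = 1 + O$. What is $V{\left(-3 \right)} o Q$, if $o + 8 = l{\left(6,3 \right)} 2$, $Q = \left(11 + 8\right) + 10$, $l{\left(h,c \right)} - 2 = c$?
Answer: $-116$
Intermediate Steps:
$l{\left(h,c \right)} = 2 + c$
$Q = 29$ ($Q = 19 + 10 = 29$)
$o = 2$ ($o = -8 + \left(2 + 3\right) 2 = -8 + 5 \cdot 2 = -8 + 10 = 2$)
$V{\left(-3 \right)} o Q = \left(1 - 3\right) 2 \cdot 29 = \left(-2\right) 2 \cdot 29 = \left(-4\right) 29 = -116$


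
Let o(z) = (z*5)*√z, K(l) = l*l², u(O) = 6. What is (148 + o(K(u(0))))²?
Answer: 251964304 + 1918080*√6 ≈ 2.5666e+8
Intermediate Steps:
K(l) = l³
o(z) = 5*z^(3/2) (o(z) = (5*z)*√z = 5*z^(3/2))
(148 + o(K(u(0))))² = (148 + 5*(6³)^(3/2))² = (148 + 5*216^(3/2))² = (148 + 5*(1296*√6))² = (148 + 6480*√6)²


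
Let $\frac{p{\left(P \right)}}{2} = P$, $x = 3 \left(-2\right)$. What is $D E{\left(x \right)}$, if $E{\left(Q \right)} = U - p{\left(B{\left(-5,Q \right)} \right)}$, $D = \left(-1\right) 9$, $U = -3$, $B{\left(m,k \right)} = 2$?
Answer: $63$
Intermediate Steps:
$x = -6$
$p{\left(P \right)} = 2 P$
$D = -9$
$E{\left(Q \right)} = -7$ ($E{\left(Q \right)} = -3 - 2 \cdot 2 = -3 - 4 = -7$)
$D E{\left(x \right)} = \left(-9\right) \left(-7\right) = 63$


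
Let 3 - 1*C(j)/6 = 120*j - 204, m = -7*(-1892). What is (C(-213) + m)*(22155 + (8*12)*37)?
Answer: 4314817122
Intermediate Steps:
m = 13244
C(j) = 1242 - 720*j (C(j) = 18 - 6*(120*j - 204) = 18 - 6*(-204 + 120*j) = 18 + (1224 - 720*j) = 1242 - 720*j)
(C(-213) + m)*(22155 + (8*12)*37) = ((1242 - 720*(-213)) + 13244)*(22155 + (8*12)*37) = ((1242 + 153360) + 13244)*(22155 + 96*37) = (154602 + 13244)*(22155 + 3552) = 167846*25707 = 4314817122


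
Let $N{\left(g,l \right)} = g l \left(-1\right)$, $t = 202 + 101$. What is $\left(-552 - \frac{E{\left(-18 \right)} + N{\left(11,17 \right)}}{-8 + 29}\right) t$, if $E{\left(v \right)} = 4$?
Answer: $- \frac{1152309}{7} \approx -1.6462 \cdot 10^{5}$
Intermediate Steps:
$t = 303$
$N{\left(g,l \right)} = - g l$
$\left(-552 - \frac{E{\left(-18 \right)} + N{\left(11,17 \right)}}{-8 + 29}\right) t = \left(-552 - \frac{4 - 11 \cdot 17}{-8 + 29}\right) 303 = \left(-552 - \frac{4 - 187}{21}\right) 303 = \left(-552 - \left(-183\right) \frac{1}{21}\right) 303 = \left(-552 - - \frac{61}{7}\right) 303 = \left(-552 + \frac{61}{7}\right) 303 = \left(- \frac{3803}{7}\right) 303 = - \frac{1152309}{7}$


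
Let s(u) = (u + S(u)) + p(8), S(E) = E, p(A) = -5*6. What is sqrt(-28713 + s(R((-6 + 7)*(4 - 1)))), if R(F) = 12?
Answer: 3*I*sqrt(3191) ≈ 169.47*I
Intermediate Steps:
p(A) = -30
s(u) = -30 + 2*u (s(u) = (u + u) - 30 = 2*u - 30 = -30 + 2*u)
sqrt(-28713 + s(R((-6 + 7)*(4 - 1)))) = sqrt(-28713 + (-30 + 2*12)) = sqrt(-28713 + (-30 + 24)) = sqrt(-28713 - 6) = sqrt(-28719) = 3*I*sqrt(3191)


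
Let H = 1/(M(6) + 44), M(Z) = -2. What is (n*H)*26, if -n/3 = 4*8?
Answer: -416/7 ≈ -59.429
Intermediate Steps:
n = -96 (n = -12*8 = -3*32 = -96)
H = 1/42 (H = 1/(-2 + 44) = 1/42 ≈ 0.023810)
(n*H)*26 = -96*1/42*26 = -16/7*26 = -416/7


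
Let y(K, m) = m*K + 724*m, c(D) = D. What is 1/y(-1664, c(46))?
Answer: -1/43240 ≈ -2.3127e-5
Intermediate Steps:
y(K, m) = 724*m + K*m (y(K, m) = K*m + 724*m = 724*m + K*m)
1/y(-1664, c(46)) = 1/(46*(724 - 1664)) = 1/(46*(-940)) = 1/(-43240) = -1/43240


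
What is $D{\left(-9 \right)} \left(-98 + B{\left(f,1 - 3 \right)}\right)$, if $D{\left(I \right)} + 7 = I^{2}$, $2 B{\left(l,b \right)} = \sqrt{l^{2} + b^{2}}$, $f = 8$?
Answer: $-7252 + 74 \sqrt{17} \approx -6946.9$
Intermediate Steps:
$B{\left(l,b \right)} = \frac{\sqrt{b^{2} + l^{2}}}{2}$ ($B{\left(l,b \right)} = \frac{\sqrt{l^{2} + b^{2}}}{2} = \frac{\sqrt{b^{2} + l^{2}}}{2}$)
$D{\left(I \right)} = -7 + I^{2}$
$D{\left(-9 \right)} \left(-98 + B{\left(f,1 - 3 \right)}\right) = \left(-7 + \left(-9\right)^{2}\right) \left(-98 + \frac{\sqrt{\left(1 - 3\right)^{2} + 8^{2}}}{2}\right) = \left(-7 + 81\right) \left(-98 + \frac{\sqrt{\left(1 - 3\right)^{2} + 64}}{2}\right) = 74 \left(-98 + \frac{\sqrt{\left(-2\right)^{2} + 64}}{2}\right) = 74 \left(-98 + \frac{\sqrt{4 + 64}}{2}\right) = 74 \left(-98 + \frac{\sqrt{68}}{2}\right) = 74 \left(-98 + \frac{2 \sqrt{17}}{2}\right) = 74 \left(-98 + \sqrt{17}\right) = -7252 + 74 \sqrt{17}$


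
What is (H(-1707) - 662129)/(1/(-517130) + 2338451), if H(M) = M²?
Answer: 1164431963600/1209283165629 ≈ 0.96291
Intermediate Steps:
(H(-1707) - 662129)/(1/(-517130) + 2338451) = ((-1707)² - 662129)/(1/(-517130) + 2338451) = (2913849 - 662129)/(-1/517130 + 2338451) = 2251720/(1209283165629/517130) = 2251720*(517130/1209283165629) = 1164431963600/1209283165629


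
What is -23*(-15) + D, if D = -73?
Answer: 272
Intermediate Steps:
-23*(-15) + D = -23*(-15) - 73 = 345 - 73 = 272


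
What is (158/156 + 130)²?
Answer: 104427961/6084 ≈ 17164.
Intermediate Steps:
(158/156 + 130)² = (158*(1/156) + 130)² = (79/78 + 130)² = (10219/78)² = 104427961/6084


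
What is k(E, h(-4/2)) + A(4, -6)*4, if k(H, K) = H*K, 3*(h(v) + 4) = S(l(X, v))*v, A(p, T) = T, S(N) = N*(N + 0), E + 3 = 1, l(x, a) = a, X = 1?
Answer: -32/3 ≈ -10.667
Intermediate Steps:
E = -2 (E = -3 + 1 = -2)
S(N) = N**2 (S(N) = N*N = N**2)
h(v) = -4 + v**3/3 (h(v) = -4 + (v**2*v)/3 = -4 + v**3/3)
k(E, h(-4/2)) + A(4, -6)*4 = -2*(-4 + (-4/2)**3/3) - 6*4 = -2*(-4 + (-4*1/2)**3/3) - 24 = -2*(-4 + (1/3)*(-2)**3) - 24 = -2*(-4 + (1/3)*(-8)) - 24 = -2*(-4 - 8/3) - 24 = -2*(-20/3) - 24 = 40/3 - 24 = -32/3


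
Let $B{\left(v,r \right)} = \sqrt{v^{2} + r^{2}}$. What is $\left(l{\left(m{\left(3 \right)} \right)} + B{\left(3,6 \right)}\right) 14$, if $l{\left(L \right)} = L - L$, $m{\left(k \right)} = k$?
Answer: $42 \sqrt{5} \approx 93.915$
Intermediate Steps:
$l{\left(L \right)} = 0$
$B{\left(v,r \right)} = \sqrt{r^{2} + v^{2}}$
$\left(l{\left(m{\left(3 \right)} \right)} + B{\left(3,6 \right)}\right) 14 = \left(0 + \sqrt{6^{2} + 3^{2}}\right) 14 = \left(0 + \sqrt{36 + 9}\right) 14 = \left(0 + \sqrt{45}\right) 14 = \left(0 + 3 \sqrt{5}\right) 14 = 3 \sqrt{5} \cdot 14 = 42 \sqrt{5}$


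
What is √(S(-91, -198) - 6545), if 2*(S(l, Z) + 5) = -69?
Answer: I*√26338/2 ≈ 81.145*I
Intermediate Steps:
S(l, Z) = -79/2 (S(l, Z) = -5 + (½)*(-69) = -5 - 69/2 = -79/2)
√(S(-91, -198) - 6545) = √(-79/2 - 6545) = √(-13169/2) = I*√26338/2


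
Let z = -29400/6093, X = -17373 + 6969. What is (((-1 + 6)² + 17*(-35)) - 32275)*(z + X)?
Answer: 694353941780/2031 ≈ 3.4188e+8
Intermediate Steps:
X = -10404
z = -9800/2031 (z = -29400*1/6093 = -9800/2031 ≈ -4.8252)
(((-1 + 6)² + 17*(-35)) - 32275)*(z + X) = (((-1 + 6)² + 17*(-35)) - 32275)*(-9800/2031 - 10404) = ((5² - 595) - 32275)*(-21140324/2031) = ((25 - 595) - 32275)*(-21140324/2031) = (-570 - 32275)*(-21140324/2031) = -32845*(-21140324/2031) = 694353941780/2031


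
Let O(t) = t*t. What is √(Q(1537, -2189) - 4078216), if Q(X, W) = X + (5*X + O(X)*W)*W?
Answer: √11319792247905 ≈ 3.3645e+6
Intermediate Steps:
O(t) = t²
Q(X, W) = X + W*(5*X + W*X²) (Q(X, W) = X + (5*X + X²*W)*W = X + (5*X + W*X²)*W = X + W*(5*X + W*X²))
√(Q(1537, -2189) - 4078216) = √(1537*(1 + 5*(-2189) + 1537*(-2189)²) - 4078216) = √(1537*(1 - 10945 + 1537*4791721) - 4078216) = √(1537*(1 - 10945 + 7364875177) - 4078216) = √(1537*7364864233 - 4078216) = √(11319796326121 - 4078216) = √11319792247905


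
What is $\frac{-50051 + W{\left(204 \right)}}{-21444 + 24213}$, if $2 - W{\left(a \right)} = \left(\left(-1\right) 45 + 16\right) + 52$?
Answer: $- \frac{50072}{2769} \approx -18.083$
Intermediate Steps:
$W{\left(a \right)} = -21$ ($W{\left(a \right)} = 2 - \left(\left(\left(-1\right) 45 + 16\right) + 52\right) = 2 - \left(\left(-45 + 16\right) + 52\right) = 2 - \left(-29 + 52\right) = 2 - 23 = -21$)
$\frac{-50051 + W{\left(204 \right)}}{-21444 + 24213} = \frac{-50051 - 21}{-21444 + 24213} = - \frac{50072}{2769}$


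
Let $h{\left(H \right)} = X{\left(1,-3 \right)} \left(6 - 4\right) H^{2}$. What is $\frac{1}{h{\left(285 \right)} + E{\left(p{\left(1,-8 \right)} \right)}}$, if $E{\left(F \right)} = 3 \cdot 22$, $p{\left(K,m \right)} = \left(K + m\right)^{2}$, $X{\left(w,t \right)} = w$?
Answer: $\frac{1}{162516} \approx 6.1532 \cdot 10^{-6}$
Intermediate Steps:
$E{\left(F \right)} = 66$
$h{\left(H \right)} = 2 H^{2}$ ($h{\left(H \right)} = 1 \left(6 - 4\right) H^{2} = 1 \cdot 2 H^{2} = 2 H^{2}$)
$\frac{1}{h{\left(285 \right)} + E{\left(p{\left(1,-8 \right)} \right)}} = \frac{1}{2 \cdot 285^{2} + 66} = \frac{1}{2 \cdot 81225 + 66} = \frac{1}{162450 + 66} = \frac{1}{162516}$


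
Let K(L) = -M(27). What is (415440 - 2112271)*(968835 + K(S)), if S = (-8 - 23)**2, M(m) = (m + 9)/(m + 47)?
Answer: -60826092146787/37 ≈ -1.6439e+12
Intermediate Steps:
M(m) = (9 + m)/(47 + m)
S = 961 (S = (-31)**2 = 961)
K(L) = -18/37 (K(L) = -(9 + 27)/(47 + 27) = -36/74 = -1*18/37 = -18/37)
(415440 - 2112271)*(968835 + K(S)) = (415440 - 2112271)*(968835 - 18/37) = -1696831*35846877/37 = -60826092146787/37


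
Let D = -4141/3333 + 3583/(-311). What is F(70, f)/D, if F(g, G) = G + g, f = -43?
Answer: -277101/130990 ≈ -2.1154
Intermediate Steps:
D = -130990/10263 (D = -4141*1/3333 + 3583*(-1/311) = -41/33 - 3583/311 = -130990/10263 ≈ -12.763)
F(70, f)/D = (-43 + 70)/(-130990/10263) = 27*(-10263/130990) = -277101/130990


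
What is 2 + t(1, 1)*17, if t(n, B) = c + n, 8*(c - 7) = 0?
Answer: 138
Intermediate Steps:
c = 7 (c = 7 + (⅛)*0 = 7 + 0 = 7)
t(n, B) = 7 + n
2 + t(1, 1)*17 = 2 + (7 + 1)*17 = 2 + 8*17 = 2 + 136 = 138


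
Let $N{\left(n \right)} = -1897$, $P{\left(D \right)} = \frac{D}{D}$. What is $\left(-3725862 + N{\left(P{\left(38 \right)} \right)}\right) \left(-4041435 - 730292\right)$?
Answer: $17787848269793$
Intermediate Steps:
$P{\left(D \right)} = 1$
$\left(-3725862 + N{\left(P{\left(38 \right)} \right)}\right) \left(-4041435 - 730292\right) = \left(-3725862 - 1897\right) \left(-4041435 - 730292\right) = \left(-3727759\right) \left(-4771727\right) = 17787848269793$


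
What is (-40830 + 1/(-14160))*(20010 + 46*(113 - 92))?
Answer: -252652774037/295 ≈ -8.5645e+8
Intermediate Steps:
(-40830 + 1/(-14160))*(20010 + 46*(113 - 92)) = (-40830 - 1/14160)*(20010 + 46*21) = -578152801*(20010 + 966)/14160 = -578152801/14160*20976 = -252652774037/295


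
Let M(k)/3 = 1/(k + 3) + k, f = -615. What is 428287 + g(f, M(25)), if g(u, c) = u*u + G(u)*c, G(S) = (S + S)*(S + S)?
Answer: 801052759/7 ≈ 1.1444e+8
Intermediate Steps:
M(k) = 3*k + 3/(3 + k) (M(k) = 3*(1/(k + 3) + k) = 3*(1/(3 + k) + k) = 3*(k + 1/(3 + k)) = 3*k + 3/(3 + k))
G(S) = 4*S**2 (G(S) = (2*S)*(2*S) = 4*S**2)
g(u, c) = u**2 + 4*c*u**2 (g(u, c) = u*u + (4*u**2)*c = u**2 + 4*c*u**2)
428287 + g(f, M(25)) = 428287 + (-615)**2*(1 + 4*(3*(1 + 25**2 + 3*25)/(3 + 25))) = 428287 + 378225*(1 + 4*(3*(1 + 625 + 75)/28)) = 428287 + 378225*(1 + 4*(3*(1/28)*701)) = 428287 + 378225*(1 + 4*(2103/28)) = 428287 + 378225*(1 + 2103/7) = 428287 + 378225*(2110/7) = 428287 + 798054750/7 = 801052759/7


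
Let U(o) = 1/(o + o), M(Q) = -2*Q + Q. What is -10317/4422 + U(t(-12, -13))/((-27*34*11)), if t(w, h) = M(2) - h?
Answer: -34727089/14884452 ≈ -2.3331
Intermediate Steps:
M(Q) = -Q
t(w, h) = -2 - h (t(w, h) = -1*2 - h = -2 - h)
U(o) = 1/(2*o)
-10317/4422 + U(t(-12, -13))/((-27*34*11)) = -10317/4422 + (1/(2*(-2 - 1*(-13))))/((-27*34*11)) = -10317*1/4422 + (1/(2*(-2 + 13)))/((-918*11)) = -3439/1474 + ((½)/11)/(-10098) = -3439/1474 + ((½)*(1/11))*(-1/10098) = -3439/1474 + (1/22)*(-1/10098) = -3439/1474 - 1/222156 = -34727089/14884452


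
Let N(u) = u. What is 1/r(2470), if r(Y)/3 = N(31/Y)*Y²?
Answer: 1/229710 ≈ 4.3533e-6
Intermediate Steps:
r(Y) = 93*Y (r(Y) = 3*((31/Y)*Y²) = 3*(31*Y) = 93*Y)
1/r(2470) = 1/(93*2470) = 1/229710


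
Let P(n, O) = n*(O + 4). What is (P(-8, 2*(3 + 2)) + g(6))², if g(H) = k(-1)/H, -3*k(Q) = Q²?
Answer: 4068289/324 ≈ 12556.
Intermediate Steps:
P(n, O) = n*(4 + O)
k(Q) = -Q²/3
g(H) = -1/(3*H) (g(H) = (-⅓*(-1)²)/H = (-⅓*1)/H = -1/(3*H))
(P(-8, 2*(3 + 2)) + g(6))² = (-8*(4 + 2*(3 + 2)) - ⅓/6)² = (-8*(4 + 2*5) - ⅓*⅙)² = (-8*(4 + 10) - 1/18)² = (-8*14 - 1/18)² = (-112 - 1/18)² = (-2017/18)² = 4068289/324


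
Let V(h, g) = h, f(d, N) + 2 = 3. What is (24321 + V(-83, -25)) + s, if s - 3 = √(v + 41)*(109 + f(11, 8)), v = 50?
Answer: 24241 + 110*√91 ≈ 25290.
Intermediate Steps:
f(d, N) = 1 (f(d, N) = -2 + 3 = 1)
s = 3 + 110*√91 (s = 3 + √(50 + 41)*(109 + 1) = 3 + √91*110 = 3 + 110*√91 ≈ 1052.3)
(24321 + V(-83, -25)) + s = (24321 - 83) + (3 + 110*√91) = 24238 + (3 + 110*√91) = 24241 + 110*√91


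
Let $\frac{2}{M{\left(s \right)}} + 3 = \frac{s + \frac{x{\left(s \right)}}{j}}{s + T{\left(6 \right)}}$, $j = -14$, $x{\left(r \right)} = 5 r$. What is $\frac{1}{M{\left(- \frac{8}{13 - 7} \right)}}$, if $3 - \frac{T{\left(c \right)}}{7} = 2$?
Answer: $- \frac{375}{238} \approx -1.5756$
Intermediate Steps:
$T{\left(c \right)} = 7$ ($T{\left(c \right)} = 21 - 14 = 7$)
$M{\left(s \right)} = \frac{2}{-3 + \frac{9 s}{14 \left(7 + s\right)}}$ ($M{\left(s \right)} = \frac{2}{-3 + \frac{s + \frac{5 s}{-14}}{s + 7}} = \frac{2}{-3 + \frac{s + 5 s \left(- \frac{1}{14}\right)}{7 + s}} = \frac{2}{-3 + \frac{s - \frac{5 s}{14}}{7 + s}} = \frac{2}{-3 + \frac{\frac{9}{14} s}{7 + s}} = \frac{2}{-3 + \frac{9 s}{14 \left(7 + s\right)}}$)
$\frac{1}{M{\left(- \frac{8}{13 - 7} \right)}} = \frac{1}{\frac{28}{3} \frac{1}{98 + 11 \left(- \frac{8}{13 - 7}\right)} \left(-7 - - \frac{8}{13 - 7}\right)} = \frac{1}{\frac{28}{3} \frac{1}{98 + 11 \left(- \frac{8}{6}\right)} \left(-7 - - \frac{8}{6}\right)} = \frac{1}{\frac{28}{3} \frac{1}{98 + 11 \left(\left(-8\right) \frac{1}{6}\right)} \left(-7 - \left(-8\right) \frac{1}{6}\right)} = \frac{1}{\frac{28}{3} \frac{1}{98 + 11 \left(- \frac{4}{3}\right)} \left(-7 - - \frac{4}{3}\right)} = \frac{1}{\frac{28}{3} \frac{1}{98 - \frac{44}{3}} \left(-7 + \frac{4}{3}\right)} = \frac{1}{\frac{28}{3} \frac{1}{\frac{250}{3}} \left(- \frac{17}{3}\right)} = \frac{1}{\frac{28}{3} \cdot \frac{3}{250} \left(- \frac{17}{3}\right)} = \frac{1}{- \frac{238}{375}} = - \frac{375}{238}$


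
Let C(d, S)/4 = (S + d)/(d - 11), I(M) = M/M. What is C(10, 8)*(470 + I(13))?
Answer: -33912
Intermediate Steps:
I(M) = 1
C(d, S) = 4*(S + d)/(-11 + d) (C(d, S) = 4*((S + d)/(d - 11)) = 4*((S + d)/(-11 + d)) = 4*(S + d)/(-11 + d))
C(10, 8)*(470 + I(13)) = (4*(8 + 10)/(-11 + 10))*(470 + 1) = (4*18/(-1))*471 = (4*(-1)*18)*471 = -72*471 = -33912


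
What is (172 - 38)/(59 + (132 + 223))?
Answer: 67/207 ≈ 0.32367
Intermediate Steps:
(172 - 38)/(59 + (132 + 223)) = 134/(59 + 355) = 134/414 = 134*(1/414) = 67/207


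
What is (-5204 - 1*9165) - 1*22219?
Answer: -36588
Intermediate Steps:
(-5204 - 1*9165) - 1*22219 = (-5204 - 9165) - 22219 = -14369 - 22219 = -36588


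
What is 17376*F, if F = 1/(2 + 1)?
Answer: 5792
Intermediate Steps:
F = ⅓ (F = 1/3 = ⅓ ≈ 0.33333)
17376*F = 17376*(⅓) = 5792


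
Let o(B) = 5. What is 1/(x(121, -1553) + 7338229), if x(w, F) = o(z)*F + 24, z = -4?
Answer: 1/7330488 ≈ 1.3642e-7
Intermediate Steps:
x(w, F) = 24 + 5*F (x(w, F) = 5*F + 24 = 24 + 5*F)
1/(x(121, -1553) + 7338229) = 1/((24 + 5*(-1553)) + 7338229) = 1/((24 - 7765) + 7338229) = 1/(-7741 + 7338229) = 1/7330488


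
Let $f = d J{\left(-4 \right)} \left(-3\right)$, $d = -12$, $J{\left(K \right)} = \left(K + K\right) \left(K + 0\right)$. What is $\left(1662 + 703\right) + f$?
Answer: $3517$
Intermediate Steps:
$J{\left(K \right)} = 2 K^{2}$ ($J{\left(K \right)} = 2 K K = 2 K^{2}$)
$f = 1152$ ($f = - 12 \cdot 2 \left(-4\right)^{2} \left(-3\right) = - 12 \cdot 2 \cdot 16 \left(-3\right) = \left(-12\right) 32 \left(-3\right) = \left(-384\right) \left(-3\right) = 1152$)
$\left(1662 + 703\right) + f = \left(1662 + 703\right) + 1152 = 2365 + 1152 = 3517$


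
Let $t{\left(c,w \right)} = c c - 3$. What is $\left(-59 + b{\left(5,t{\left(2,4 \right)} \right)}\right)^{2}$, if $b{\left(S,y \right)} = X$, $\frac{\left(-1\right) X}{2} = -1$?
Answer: $3249$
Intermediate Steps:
$X = 2$ ($X = \left(-2\right) \left(-1\right) = 2$)
$t{\left(c,w \right)} = -3 + c^{2}$ ($t{\left(c,w \right)} = c^{2} - 3 = -3 + c^{2}$)
$b{\left(S,y \right)} = 2$
$\left(-59 + b{\left(5,t{\left(2,4 \right)} \right)}\right)^{2} = \left(-59 + 2\right)^{2} = \left(-57\right)^{2} = 3249$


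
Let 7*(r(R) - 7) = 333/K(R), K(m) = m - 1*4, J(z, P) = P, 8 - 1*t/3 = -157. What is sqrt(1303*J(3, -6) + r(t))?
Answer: I*sqrt(92269956338)/3437 ≈ 88.379*I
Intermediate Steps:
t = 495 (t = 24 - 3*(-157) = 24 + 471 = 495)
K(m) = -4 + m (K(m) = m - 4 = -4 + m)
r(R) = 7 + 333/(7*(-4 + R)) (r(R) = 7 + (333/(-4 + R))/7 = 7 + 333/(7*(-4 + R)))
sqrt(1303*J(3, -6) + r(t)) = sqrt(1303*(-6) + (137 + 49*495)/(7*(-4 + 495))) = sqrt(-7818 + (1/7)*(137 + 24255)/491) = sqrt(-7818 + (1/7)*(1/491)*24392) = sqrt(-7818 + 24392/3437) = sqrt(-26846074/3437) = I*sqrt(92269956338)/3437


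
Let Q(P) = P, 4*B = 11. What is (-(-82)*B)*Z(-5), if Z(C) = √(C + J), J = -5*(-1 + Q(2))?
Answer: 451*I*√10/2 ≈ 713.09*I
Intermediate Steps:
B = 11/4 (B = (¼)*11 = 11/4 ≈ 2.7500)
J = -5 (J = -5*(-1 + 2) = -5*1 = -5)
Z(C) = √(-5 + C) (Z(C) = √(C - 5) = √(-5 + C))
(-(-82)*B)*Z(-5) = (-(-82)*11/4)*√(-5 - 5) = (-2*(-451/4))*√(-10) = 451*(I*√10)/2 = 451*I*√10/2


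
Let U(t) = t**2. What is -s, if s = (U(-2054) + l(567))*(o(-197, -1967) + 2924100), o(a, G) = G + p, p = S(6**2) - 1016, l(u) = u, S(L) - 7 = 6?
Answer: -12325658375790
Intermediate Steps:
S(L) = 13 (S(L) = 7 + 6 = 13)
p = -1003 (p = 13 - 1016 = -1003)
o(a, G) = -1003 + G (o(a, G) = G - 1003 = -1003 + G)
s = 12325658375790 (s = ((-2054)**2 + 567)*((-1003 - 1967) + 2924100) = (4218916 + 567)*(-2970 + 2924100) = 4219483*2921130 = 12325658375790)
-s = -1*12325658375790 = -12325658375790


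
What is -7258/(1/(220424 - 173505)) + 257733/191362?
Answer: -65166052017191/191362 ≈ -3.4054e+8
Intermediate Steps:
-7258/(1/(220424 - 173505)) + 257733/191362 = -7258/(1/46919) + 257733*(1/191362) = -7258/1/46919 + 257733/191362 = -7258*46919 + 257733/191362 = -340538102 + 257733/191362 = -65166052017191/191362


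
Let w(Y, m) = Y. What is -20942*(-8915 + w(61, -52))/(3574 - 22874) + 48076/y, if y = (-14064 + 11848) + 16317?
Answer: -653421538117/68037325 ≈ -9603.9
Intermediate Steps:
y = 14101 (y = -2216 + 16317 = 14101)
-20942*(-8915 + w(61, -52))/(3574 - 22874) + 48076/y = -20942*(-8915 + 61)/(3574 - 22874) + 48076/14101 = -20942/((-19300/(-8854))) + 48076*(1/14101) = -20942/((-19300*(-1/8854))) + 48076/14101 = -20942/9650/4427 + 48076/14101 = -20942*4427/9650 + 48076/14101 = -46355117/4825 + 48076/14101 = -653421538117/68037325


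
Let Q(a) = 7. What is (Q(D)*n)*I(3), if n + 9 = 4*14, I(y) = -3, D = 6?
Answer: -987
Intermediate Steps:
n = 47 (n = -9 + 4*14 = -9 + 56 = 47)
(Q(D)*n)*I(3) = (7*47)*(-3) = 329*(-3) = -987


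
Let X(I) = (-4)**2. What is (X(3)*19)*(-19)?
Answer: -5776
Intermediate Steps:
X(I) = 16
(X(3)*19)*(-19) = (16*19)*(-19) = 304*(-19) = -5776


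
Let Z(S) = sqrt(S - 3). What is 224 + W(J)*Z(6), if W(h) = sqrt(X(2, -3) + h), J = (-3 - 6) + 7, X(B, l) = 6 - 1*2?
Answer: 224 + sqrt(6) ≈ 226.45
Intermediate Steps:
Z(S) = sqrt(-3 + S)
X(B, l) = 4 (X(B, l) = 6 - 2 = 4)
J = -2 (J = -9 + 7 = -2)
W(h) = sqrt(4 + h)
224 + W(J)*Z(6) = 224 + sqrt(4 - 2)*sqrt(-3 + 6) = 224 + sqrt(2)*sqrt(3) = 224 + sqrt(6)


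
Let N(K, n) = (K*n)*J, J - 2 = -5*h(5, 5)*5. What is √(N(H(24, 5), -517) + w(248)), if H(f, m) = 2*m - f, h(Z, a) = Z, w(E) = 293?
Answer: I*√889981 ≈ 943.39*I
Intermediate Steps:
H(f, m) = -f + 2*m
J = -123 (J = 2 - 5*5*5 = 2 - 25*5 = 2 - 125 = -123)
N(K, n) = -123*K*n (N(K, n) = (K*n)*(-123) = -123*K*n)
√(N(H(24, 5), -517) + w(248)) = √(-123*(-1*24 + 2*5)*(-517) + 293) = √(-123*(-24 + 10)*(-517) + 293) = √(-123*(-14)*(-517) + 293) = √(-890274 + 293) = √(-889981) = I*√889981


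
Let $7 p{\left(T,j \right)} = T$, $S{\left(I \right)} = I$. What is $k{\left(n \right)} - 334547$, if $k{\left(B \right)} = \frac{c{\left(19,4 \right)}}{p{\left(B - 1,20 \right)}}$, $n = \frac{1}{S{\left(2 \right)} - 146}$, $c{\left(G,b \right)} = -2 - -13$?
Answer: $- \frac{48520403}{145} \approx -3.3462 \cdot 10^{5}$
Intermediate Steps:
$p{\left(T,j \right)} = \frac{T}{7}$
$c{\left(G,b \right)} = 11$ ($c{\left(G,b \right)} = -2 + 13 = 11$)
$n = - \frac{1}{144}$ ($n = \frac{1}{2 - 146} = \frac{1}{-144} = - \frac{1}{144} \approx -0.0069444$)
$k{\left(B \right)} = \frac{11}{- \frac{1}{7} + \frac{B}{7}}$ ($k{\left(B \right)} = \frac{11}{\frac{1}{7} \left(B - 1\right)} = \frac{11}{\frac{1}{7} \left(-1 + B\right)} = \frac{11}{- \frac{1}{7} + \frac{B}{7}}$)
$k{\left(n \right)} - 334547 = \frac{77}{-1 - \frac{1}{144}} - 334547 = \frac{77}{- \frac{145}{144}} - 334547 = 77 \left(- \frac{144}{145}\right) - 334547 = - \frac{11088}{145} - 334547 = - \frac{48520403}{145}$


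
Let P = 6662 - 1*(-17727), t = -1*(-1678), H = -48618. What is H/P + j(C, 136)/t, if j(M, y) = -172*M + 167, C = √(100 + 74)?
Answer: -77508041/40924742 - 86*√174/839 ≈ -3.2460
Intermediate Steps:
C = √174 ≈ 13.191
j(M, y) = 167 - 172*M
t = 1678
P = 24389 (P = 6662 + 17727 = 24389)
H/P + j(C, 136)/t = -48618/24389 + (167 - 172*√174)/1678 = -48618*1/24389 + (167 - 172*√174)*(1/1678) = -48618/24389 + (167/1678 - 86*√174/839) = -77508041/40924742 - 86*√174/839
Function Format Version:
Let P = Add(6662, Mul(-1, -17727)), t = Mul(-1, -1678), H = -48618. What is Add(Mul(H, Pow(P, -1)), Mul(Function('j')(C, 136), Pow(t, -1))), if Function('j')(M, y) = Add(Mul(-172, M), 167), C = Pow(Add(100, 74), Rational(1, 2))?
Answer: Add(Rational(-77508041, 40924742), Mul(Rational(-86, 839), Pow(174, Rational(1, 2)))) ≈ -3.2460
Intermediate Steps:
C = Pow(174, Rational(1, 2)) ≈ 13.191
Function('j')(M, y) = Add(167, Mul(-172, M))
t = 1678
P = 24389 (P = Add(6662, 17727) = 24389)
Add(Mul(H, Pow(P, -1)), Mul(Function('j')(C, 136), Pow(t, -1))) = Add(Mul(-48618, Pow(24389, -1)), Mul(Add(167, Mul(-172, Pow(174, Rational(1, 2)))), Pow(1678, -1))) = Add(Mul(-48618, Rational(1, 24389)), Mul(Add(167, Mul(-172, Pow(174, Rational(1, 2)))), Rational(1, 1678))) = Add(Rational(-48618, 24389), Add(Rational(167, 1678), Mul(Rational(-86, 839), Pow(174, Rational(1, 2))))) = Add(Rational(-77508041, 40924742), Mul(Rational(-86, 839), Pow(174, Rational(1, 2))))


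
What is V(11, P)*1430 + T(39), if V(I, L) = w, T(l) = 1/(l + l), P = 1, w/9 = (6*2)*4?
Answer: 48185281/78 ≈ 6.1776e+5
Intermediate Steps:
w = 432 (w = 9*((6*2)*4) = 9*(12*4) = 9*48 = 432)
T(l) = 1/(2*l)
V(I, L) = 432
V(11, P)*1430 + T(39) = 432*1430 + (1/2)/39 = 617760 + (1/2)*(1/39) = 617760 + 1/78 = 48185281/78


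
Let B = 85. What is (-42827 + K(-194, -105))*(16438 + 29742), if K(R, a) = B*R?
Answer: -2739259060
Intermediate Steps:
K(R, a) = 85*R
(-42827 + K(-194, -105))*(16438 + 29742) = (-42827 + 85*(-194))*(16438 + 29742) = (-42827 - 16490)*46180 = -59317*46180 = -2739259060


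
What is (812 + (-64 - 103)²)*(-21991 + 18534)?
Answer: -99219357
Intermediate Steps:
(812 + (-64 - 103)²)*(-21991 + 18534) = (812 + (-167)²)*(-3457) = (812 + 27889)*(-3457) = 28701*(-3457) = -99219357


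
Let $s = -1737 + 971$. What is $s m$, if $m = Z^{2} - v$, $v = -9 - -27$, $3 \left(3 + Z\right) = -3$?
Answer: $1532$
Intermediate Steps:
$Z = -4$ ($Z = -3 + \frac{1}{3} \left(-3\right) = -3 - 1 = -4$)
$s = -766$
$v = 18$ ($v = -9 + 27 = 18$)
$m = -2$ ($m = \left(-4\right)^{2} - 18 = 16 - 18 = -2$)
$s m = \left(-766\right) \left(-2\right) = 1532$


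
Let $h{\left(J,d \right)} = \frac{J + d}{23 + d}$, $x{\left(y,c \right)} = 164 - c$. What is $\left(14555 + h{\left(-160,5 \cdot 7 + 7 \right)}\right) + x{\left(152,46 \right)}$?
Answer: $\frac{953627}{65} \approx 14671.0$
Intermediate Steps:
$h{\left(J,d \right)} = \frac{J + d}{23 + d}$
$\left(14555 + h{\left(-160,5 \cdot 7 + 7 \right)}\right) + x{\left(152,46 \right)} = \left(14555 + \frac{-160 + \left(5 \cdot 7 + 7\right)}{23 + \left(5 \cdot 7 + 7\right)}\right) + \left(164 - 46\right) = \left(14555 + \frac{-160 + \left(35 + 7\right)}{23 + \left(35 + 7\right)}\right) + \left(164 - 46\right) = \left(14555 + \frac{-160 + 42}{23 + 42}\right) + 118 = \left(14555 + \frac{1}{65} \left(-118\right)\right) + 118 = \left(14555 - \frac{118}{65}\right) + 118 = \frac{945957}{65} + 118 = \frac{953627}{65}$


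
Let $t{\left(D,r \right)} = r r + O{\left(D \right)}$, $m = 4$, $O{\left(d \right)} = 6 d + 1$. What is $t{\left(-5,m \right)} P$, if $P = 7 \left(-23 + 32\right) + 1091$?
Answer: $-15002$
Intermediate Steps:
$O{\left(d \right)} = 1 + 6 d$
$t{\left(D,r \right)} = 1 + r^{2} + 6 D$ ($t{\left(D,r \right)} = r r + \left(1 + 6 D\right) = r^{2} + \left(1 + 6 D\right) = 1 + r^{2} + 6 D$)
$P = 1154$ ($P = 7 \cdot 9 + 1091 = 63 + 1091 = 1154$)
$t{\left(-5,m \right)} P = \left(1 + 4^{2} + 6 \left(-5\right)\right) 1154 = \left(1 + 16 - 30\right) 1154 = \left(-13\right) 1154 = -15002$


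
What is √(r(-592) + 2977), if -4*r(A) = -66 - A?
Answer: √11382/2 ≈ 53.343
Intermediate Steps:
r(A) = 33/2 + A/4 (r(A) = -(-66 - A)/4 = 33/2 + A/4)
√(r(-592) + 2977) = √((33/2 + (¼)*(-592)) + 2977) = √((33/2 - 148) + 2977) = √(-263/2 + 2977) = √(5691/2) = √11382/2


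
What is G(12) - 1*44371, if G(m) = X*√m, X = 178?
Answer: -44371 + 356*√3 ≈ -43754.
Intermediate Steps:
G(m) = 178*√m
G(12) - 1*44371 = 178*√12 - 1*44371 = 178*(2*√3) - 44371 = 356*√3 - 44371 = -44371 + 356*√3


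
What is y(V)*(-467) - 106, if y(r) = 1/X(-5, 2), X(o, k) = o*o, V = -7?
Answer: -3117/25 ≈ -124.68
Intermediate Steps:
X(o, k) = o²
y(r) = 1/25 (y(r) = 1/((-5)²) = 1/25)
y(V)*(-467) - 106 = (1/25)*(-467) - 106 = -467/25 - 106 = -3117/25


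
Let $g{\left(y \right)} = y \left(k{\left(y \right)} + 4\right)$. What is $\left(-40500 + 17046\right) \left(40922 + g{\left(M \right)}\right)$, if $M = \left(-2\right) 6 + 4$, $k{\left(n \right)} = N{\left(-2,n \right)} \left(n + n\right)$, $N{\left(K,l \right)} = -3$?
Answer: $-950027724$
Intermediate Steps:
$k{\left(n \right)} = - 6 n$ ($k{\left(n \right)} = - 3 \left(n + n\right) = - 3 \cdot 2 n = - 6 n$)
$M = -8$ ($M = -12 + 4 = -8$)
$g{\left(y \right)} = y \left(4 - 6 y\right)$ ($g{\left(y \right)} = y \left(- 6 y + 4\right) = y \left(4 - 6 y\right)$)
$\left(-40500 + 17046\right) \left(40922 + g{\left(M \right)}\right) = \left(-40500 + 17046\right) \left(40922 + 2 \left(-8\right) \left(2 - -24\right)\right) = - 23454 \left(40922 + 2 \left(-8\right) \left(2 + 24\right)\right) = - 23454 \left(40922 + 2 \left(-8\right) 26\right) = - 23454 \left(40922 - 416\right) = \left(-23454\right) 40506 = -950027724$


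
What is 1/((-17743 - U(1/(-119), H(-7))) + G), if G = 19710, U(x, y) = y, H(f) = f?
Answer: 1/1974 ≈ 0.00050659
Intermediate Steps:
1/((-17743 - U(1/(-119), H(-7))) + G) = 1/((-17743 - 1*(-7)) + 19710) = 1/((-17743 + 7) + 19710) = 1/(-17736 + 19710) = 1/1974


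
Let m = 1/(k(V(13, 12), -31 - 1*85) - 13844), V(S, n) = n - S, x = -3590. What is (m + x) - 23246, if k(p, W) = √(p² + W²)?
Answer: -5142928314688/191642879 - √13457/191642879 ≈ -26836.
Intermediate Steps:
k(p, W) = √(W² + p²)
m = 1/(-13844 + √13457) (m = 1/(√((-31 - 1*85)² + (12 - 1*13)²) - 13844) = 1/(√((-31 - 85)² + (12 - 13)²) - 13844) = 1/(√((-116)² + (-1)²) - 13844) = 1/(√(13456 + 1) - 13844) = 1/(√13457 - 13844) = 1/(-13844 + √13457) ≈ -7.2844e-5)
(m + x) - 23246 = ((-13844/191642879 - √13457/191642879) - 3590) - 23246 = (-687997949454/191642879 - √13457/191642879) - 23246 = -5142928314688/191642879 - √13457/191642879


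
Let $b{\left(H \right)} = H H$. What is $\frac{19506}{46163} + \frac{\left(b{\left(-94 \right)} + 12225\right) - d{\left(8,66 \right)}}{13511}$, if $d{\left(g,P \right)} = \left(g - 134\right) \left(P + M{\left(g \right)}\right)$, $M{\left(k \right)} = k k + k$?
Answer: $\frac{2038466753}{623708293} \approx 3.2683$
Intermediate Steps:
$b{\left(H \right)} = H^{2}$
$M{\left(k \right)} = k + k^{2}$ ($M{\left(k \right)} = k^{2} + k = k + k^{2}$)
$d{\left(g,P \right)} = \left(-134 + g\right) \left(P + g \left(1 + g\right)\right)$ ($d{\left(g,P \right)} = \left(g - 134\right) \left(P + g \left(1 + g\right)\right) = \left(-134 + g\right) \left(P + g \left(1 + g\right)\right)$)
$\frac{19506}{46163} + \frac{\left(b{\left(-94 \right)} + 12225\right) - d{\left(8,66 \right)}}{13511} = \frac{19506}{46163} + \frac{\left(\left(-94\right)^{2} + 12225\right) - \left(8^{3} - 8844 - 1072 - 133 \cdot 8^{2} + 66 \cdot 8\right)}{13511} = 19506 \cdot \frac{1}{46163} + \left(\left(8836 + 12225\right) - \left(512 - 8844 - 1072 - 8512 + 528\right)\right) \frac{1}{13511} = \frac{19506}{46163} + \left(21061 - \left(512 - 8844 - 1072 - 8512 + 528\right)\right) \frac{1}{13511} = \frac{19506}{46163} + \left(21061 - -17388\right) \frac{1}{13511} = \frac{19506}{46163} + \left(21061 + 17388\right) \frac{1}{13511} = \frac{19506}{46163} + 38449 \cdot \frac{1}{13511} = \frac{19506}{46163} + \frac{38449}{13511} = \frac{2038466753}{623708293}$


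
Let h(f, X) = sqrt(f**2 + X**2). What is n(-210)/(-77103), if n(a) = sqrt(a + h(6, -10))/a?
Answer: sqrt(-210 + 2*sqrt(34))/16191630 ≈ 8.6979e-7*I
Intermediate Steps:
h(f, X) = sqrt(X**2 + f**2)
n(a) = sqrt(a + 2*sqrt(34))/a (n(a) = sqrt(a + sqrt((-10)**2 + 6**2))/a = sqrt(a + sqrt(100 + 36))/a = sqrt(a + sqrt(136))/a = sqrt(a + 2*sqrt(34))/a)
n(-210)/(-77103) = (sqrt(-210 + 2*sqrt(34))/(-210))/(-77103) = -sqrt(-210 + 2*sqrt(34))/210*(-1/77103) = sqrt(-210 + 2*sqrt(34))/16191630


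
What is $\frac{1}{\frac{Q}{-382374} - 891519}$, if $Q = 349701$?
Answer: $- \frac{127458}{113631345269} \approx -1.1217 \cdot 10^{-6}$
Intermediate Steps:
$\frac{1}{\frac{Q}{-382374} - 891519} = \frac{1}{\frac{349701}{-382374} - 891519} = \frac{1}{349701 \left(- \frac{1}{382374}\right) - 891519} = \frac{1}{- \frac{116567}{127458} - 891519} = \frac{1}{- \frac{113631345269}{127458}} = - \frac{127458}{113631345269}$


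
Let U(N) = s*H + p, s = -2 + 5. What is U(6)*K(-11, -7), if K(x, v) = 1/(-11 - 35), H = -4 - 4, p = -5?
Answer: 29/46 ≈ 0.63043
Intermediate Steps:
s = 3
H = -8
K(x, v) = -1/46 (K(x, v) = 1/(-46) = -1/46)
U(N) = -29 (U(N) = 3*(-8) - 5 = -24 - 5 = -29)
U(6)*K(-11, -7) = -29*(-1/46) = 29/46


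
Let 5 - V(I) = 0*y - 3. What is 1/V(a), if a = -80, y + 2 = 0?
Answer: ⅛ ≈ 0.12500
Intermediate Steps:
y = -2 (y = -2 + 0 = -2)
V(I) = 8 (V(I) = 5 - (0*(-2) - 3) = 5 - (0 - 3) = 5 - 1*(-3) = 5 + 3 = 8)
1/V(a) = 1/8 = ⅛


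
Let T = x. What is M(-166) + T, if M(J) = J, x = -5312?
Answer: -5478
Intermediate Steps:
T = -5312
M(-166) + T = -166 - 5312 = -5478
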